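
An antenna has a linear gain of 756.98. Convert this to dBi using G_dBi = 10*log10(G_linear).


G_dBi = 10 * log10(756.98) = 28.79 dBi

28.79 dBi


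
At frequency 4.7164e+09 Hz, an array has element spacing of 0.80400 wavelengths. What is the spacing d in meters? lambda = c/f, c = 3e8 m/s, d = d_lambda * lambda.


lambda = c / f = 3.0000e+08 / 4.7164e+09 = 0.06360784 m
d = 0.80400 * 0.06360784 = 0.05114 m

0.05114 m


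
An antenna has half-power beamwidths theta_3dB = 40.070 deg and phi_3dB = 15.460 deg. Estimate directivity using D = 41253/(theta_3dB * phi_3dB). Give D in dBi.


D_linear = 41253 / (40.070 * 15.460) = 66.59271
D_dBi = 10 * log10(66.59271) = 18.23 dBi

18.23 dBi


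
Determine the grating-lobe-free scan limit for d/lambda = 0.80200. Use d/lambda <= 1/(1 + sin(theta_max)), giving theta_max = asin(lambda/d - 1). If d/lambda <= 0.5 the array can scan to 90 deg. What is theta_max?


lambda/d - 1 = 1/0.80200 - 1 = 0.2468828
theta_max = asin(0.2468828) = 14.29 deg

14.29 deg


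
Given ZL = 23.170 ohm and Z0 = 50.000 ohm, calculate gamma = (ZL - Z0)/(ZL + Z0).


gamma = (23.170 - 50.000) / (23.170 + 50.000) = -0.3667

-0.3667


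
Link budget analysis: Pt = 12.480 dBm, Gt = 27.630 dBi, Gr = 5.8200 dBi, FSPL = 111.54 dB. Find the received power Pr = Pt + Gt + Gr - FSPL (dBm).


Pr = 12.480 + 27.630 + 5.8200 - 111.54 = -65.61 dBm

-65.61 dBm


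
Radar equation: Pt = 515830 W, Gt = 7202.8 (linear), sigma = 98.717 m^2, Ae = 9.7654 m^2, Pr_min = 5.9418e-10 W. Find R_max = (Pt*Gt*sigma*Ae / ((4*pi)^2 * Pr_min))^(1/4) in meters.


R^4 = 515830*7202.8*98.717*9.7654 / ((4*pi)^2 * 5.9418e-10) = 3.817264e+19
R_max = 3.817264e+19^0.25 = 78603 m

78603 m


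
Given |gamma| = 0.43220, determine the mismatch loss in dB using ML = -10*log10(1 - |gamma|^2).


ML = -10 * log10(1 - 0.43220^2) = -10 * log10(0.81320316) = 0.8980 dB

0.8980 dB


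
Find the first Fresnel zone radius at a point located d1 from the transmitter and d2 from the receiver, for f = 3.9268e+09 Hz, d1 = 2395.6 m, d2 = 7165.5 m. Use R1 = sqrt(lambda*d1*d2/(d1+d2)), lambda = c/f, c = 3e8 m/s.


lambda = c / f = 3.0000e+08 / 3.9268e+09 = 0.07639808 m
R1 = sqrt(0.07639808 * 2395.6 * 7165.5 / (2395.6 + 7165.5)) = 11.71 m

11.71 m


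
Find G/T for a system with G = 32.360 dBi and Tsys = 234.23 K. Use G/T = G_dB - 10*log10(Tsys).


G/T = 32.360 - 10*log10(234.23) = 32.360 - 23.69643 = 8.664 dB/K

8.664 dB/K


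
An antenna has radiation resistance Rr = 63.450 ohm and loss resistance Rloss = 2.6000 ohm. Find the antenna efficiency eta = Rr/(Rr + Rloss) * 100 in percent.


eta = 63.450 / (63.450 + 2.6000) * 100 = 96.06%

96.06%


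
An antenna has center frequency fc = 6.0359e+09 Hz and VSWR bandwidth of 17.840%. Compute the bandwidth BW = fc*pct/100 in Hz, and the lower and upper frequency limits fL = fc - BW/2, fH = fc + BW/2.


BW = 6.0359e+09 * 17.840/100 = 1.076805e+09 Hz
fL = 6.0359e+09 - 1.076805e+09/2 = 5.497e+09 Hz
fH = 6.0359e+09 + 1.076805e+09/2 = 6.574e+09 Hz

BW=1.077e+09 Hz, fL=5.497e+09 Hz, fH=6.574e+09 Hz


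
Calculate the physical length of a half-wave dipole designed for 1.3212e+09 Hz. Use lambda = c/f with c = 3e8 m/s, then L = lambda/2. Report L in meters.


lambda = c / f = 3.0000e+08 / 1.3212e+09 = 0.2270663 m
L = lambda / 2 = 0.2270663 / 2 = 0.1135 m

0.1135 m


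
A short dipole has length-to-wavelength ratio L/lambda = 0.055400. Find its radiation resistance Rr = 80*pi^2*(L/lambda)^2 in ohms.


Rr = 80 * pi^2 * (0.055400)^2 = 80 * 9.869604 * 3.069160e-03 = 2.423 ohm

2.423 ohm


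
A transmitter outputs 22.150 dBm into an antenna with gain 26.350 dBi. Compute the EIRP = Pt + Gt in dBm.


EIRP = Pt + Gt = 22.150 + 26.350 = 48.50 dBm

48.50 dBm


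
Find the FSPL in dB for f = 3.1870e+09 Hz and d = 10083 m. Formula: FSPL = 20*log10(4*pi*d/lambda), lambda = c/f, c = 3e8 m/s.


lambda = c / f = 3.0000e+08 / 3.1870e+09 = 0.09413241 m
FSPL = 20 * log10(4*pi*10083/0.09413241) = 122.6 dB

122.6 dB


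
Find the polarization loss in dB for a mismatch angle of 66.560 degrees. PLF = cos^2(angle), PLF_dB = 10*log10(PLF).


PLF_linear = cos^2(66.560 deg) = 0.1582357
PLF_dB = 10 * log10(0.1582357) = -8.007 dB

-8.007 dB


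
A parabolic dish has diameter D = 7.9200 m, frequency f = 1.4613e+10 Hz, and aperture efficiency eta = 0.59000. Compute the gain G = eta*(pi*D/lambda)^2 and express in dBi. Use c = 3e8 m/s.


lambda = c / f = 3.0000e+08 / 1.4613e+10 = 0.02052967 m
G_linear = 0.59000 * (pi * 7.9200 / 0.02052967)^2 = 866638.9
G_dBi = 10 * log10(866638.9) = 59.38 dBi

59.38 dBi


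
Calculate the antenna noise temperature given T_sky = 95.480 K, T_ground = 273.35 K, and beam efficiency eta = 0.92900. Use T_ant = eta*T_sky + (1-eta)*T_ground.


T_ant = 0.92900 * 95.480 + (1 - 0.92900) * 273.35 = 108.1 K

108.1 K


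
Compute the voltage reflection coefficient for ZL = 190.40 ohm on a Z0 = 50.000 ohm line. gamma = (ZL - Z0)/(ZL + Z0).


gamma = (190.40 - 50.000) / (190.40 + 50.000) = 0.5840

0.5840


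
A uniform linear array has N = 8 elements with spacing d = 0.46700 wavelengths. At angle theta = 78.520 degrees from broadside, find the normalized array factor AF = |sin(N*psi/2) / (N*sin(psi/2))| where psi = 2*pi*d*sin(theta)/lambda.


psi = 2*pi*0.46700*sin(78.520 deg) = 2.875546 rad
AF = |sin(8*2.875546/2) / (8*sin(2.875546/2))| = 0.1103

0.1103


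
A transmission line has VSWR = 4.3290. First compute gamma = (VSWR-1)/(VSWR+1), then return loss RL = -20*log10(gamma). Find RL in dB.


gamma = (4.3290 - 1) / (4.3290 + 1) = 0.6246951
RL = -20 * log10(0.6246951) = 4.087 dB

4.087 dB


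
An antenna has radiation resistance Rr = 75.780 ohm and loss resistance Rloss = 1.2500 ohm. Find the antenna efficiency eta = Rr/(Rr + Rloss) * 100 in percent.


eta = 75.780 / (75.780 + 1.2500) * 100 = 98.38%

98.38%


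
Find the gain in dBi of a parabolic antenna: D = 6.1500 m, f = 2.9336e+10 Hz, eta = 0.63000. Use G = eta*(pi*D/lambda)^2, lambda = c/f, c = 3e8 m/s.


lambda = c / f = 3.0000e+08 / 2.9336e+10 = 0.01022634 m
G_linear = 0.63000 * (pi * 6.1500 / 0.01022634)^2 = 2.248796e+06
G_dBi = 10 * log10(2.248796e+06) = 63.52 dBi

63.52 dBi


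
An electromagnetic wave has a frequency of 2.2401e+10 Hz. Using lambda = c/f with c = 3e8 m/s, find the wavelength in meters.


lambda = c / f = 3.0000e+08 / 2.2401e+10 = 0.01339 m

0.01339 m


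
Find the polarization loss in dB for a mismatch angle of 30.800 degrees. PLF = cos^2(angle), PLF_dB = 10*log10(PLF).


PLF_linear = cos^2(30.800 deg) = 0.7378121
PLF_dB = 10 * log10(0.7378121) = -1.321 dB

-1.321 dB


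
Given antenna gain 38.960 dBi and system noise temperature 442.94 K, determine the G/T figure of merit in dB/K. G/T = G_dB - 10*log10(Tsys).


G/T = 38.960 - 10*log10(442.94) = 38.960 - 26.46345 = 12.50 dB/K

12.50 dB/K


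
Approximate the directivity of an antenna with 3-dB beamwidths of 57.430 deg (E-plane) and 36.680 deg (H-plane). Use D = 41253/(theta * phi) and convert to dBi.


D_linear = 41253 / (57.430 * 36.680) = 19.58337
D_dBi = 10 * log10(19.58337) = 12.92 dBi

12.92 dBi


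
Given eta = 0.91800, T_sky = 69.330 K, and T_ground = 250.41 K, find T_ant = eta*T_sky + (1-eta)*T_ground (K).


T_ant = 0.91800 * 69.330 + (1 - 0.91800) * 250.41 = 84.18 K

84.18 K


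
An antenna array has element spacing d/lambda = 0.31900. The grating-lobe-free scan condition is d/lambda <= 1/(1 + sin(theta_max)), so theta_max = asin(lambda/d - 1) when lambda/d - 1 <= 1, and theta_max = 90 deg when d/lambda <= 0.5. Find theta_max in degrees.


lambda/d - 1 = 1/0.31900 - 1 = 2.134796 >= 1
d/lambda <= 0.5, so the array can scan to endfire without grating lobes: theta_max = 90 deg

90 deg


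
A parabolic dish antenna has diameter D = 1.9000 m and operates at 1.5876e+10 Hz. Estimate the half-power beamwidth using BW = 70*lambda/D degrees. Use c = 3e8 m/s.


lambda = c / f = 3.0000e+08 / 1.5876e+10 = 0.01889645 m
BW = 70 * 0.01889645 / 1.9000 = 0.6962 deg

0.6962 deg


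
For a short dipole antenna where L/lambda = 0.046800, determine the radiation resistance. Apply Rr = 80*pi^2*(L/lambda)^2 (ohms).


Rr = 80 * pi^2 * (0.046800)^2 = 80 * 9.869604 * 2.190240e-03 = 1.729 ohm

1.729 ohm


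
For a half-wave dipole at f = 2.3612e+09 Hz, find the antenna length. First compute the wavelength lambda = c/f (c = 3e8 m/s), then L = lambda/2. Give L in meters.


lambda = c / f = 3.0000e+08 / 2.3612e+09 = 0.1270540 m
L = lambda / 2 = 0.1270540 / 2 = 0.06353 m

0.06353 m


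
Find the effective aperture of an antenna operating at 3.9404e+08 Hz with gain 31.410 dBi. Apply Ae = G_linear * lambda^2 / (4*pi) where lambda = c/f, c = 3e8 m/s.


lambda = c / f = 3.0000e+08 / 3.9404e+08 = 0.7613440 m
G_linear = 10^(31.410/10) = 1383.566
Ae = G_linear * lambda^2 / (4*pi) = 1383.566 * 0.7613440^2 / (4*pi) = 63.82 m^2

63.82 m^2


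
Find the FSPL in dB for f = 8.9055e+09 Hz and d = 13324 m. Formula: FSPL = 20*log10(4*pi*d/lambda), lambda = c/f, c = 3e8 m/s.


lambda = c / f = 3.0000e+08 / 8.9055e+09 = 0.03368705 m
FSPL = 20 * log10(4*pi*13324/0.03368705) = 133.9 dB

133.9 dB


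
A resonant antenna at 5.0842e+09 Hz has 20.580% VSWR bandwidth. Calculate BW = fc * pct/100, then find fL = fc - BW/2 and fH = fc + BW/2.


BW = 5.0842e+09 * 20.580/100 = 1.046328e+09 Hz
fL = 5.0842e+09 - 1.046328e+09/2 = 4.561e+09 Hz
fH = 5.0842e+09 + 1.046328e+09/2 = 5.607e+09 Hz

BW=1.046e+09 Hz, fL=4.561e+09 Hz, fH=5.607e+09 Hz


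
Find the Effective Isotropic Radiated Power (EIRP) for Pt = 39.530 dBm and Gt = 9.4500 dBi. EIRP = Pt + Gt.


EIRP = Pt + Gt = 39.530 + 9.4500 = 48.98 dBm

48.98 dBm


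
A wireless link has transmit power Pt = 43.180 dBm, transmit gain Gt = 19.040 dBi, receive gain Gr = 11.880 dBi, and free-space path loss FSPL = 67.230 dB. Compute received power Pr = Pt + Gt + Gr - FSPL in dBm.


Pr = 43.180 + 19.040 + 11.880 - 67.230 = 6.87 dBm

6.87 dBm


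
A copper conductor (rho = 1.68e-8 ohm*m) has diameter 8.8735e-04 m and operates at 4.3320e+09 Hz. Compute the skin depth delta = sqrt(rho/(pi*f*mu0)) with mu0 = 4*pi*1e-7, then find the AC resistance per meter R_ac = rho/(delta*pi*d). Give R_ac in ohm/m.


delta = sqrt(1.68e-8 / (pi * 4.3320e+09 * 4*pi*1e-7)) = 9.911298e-07 m
R_ac = 1.68e-8 / (9.911298e-07 * pi * 8.8735e-04) = 6.080 ohm/m

6.080 ohm/m


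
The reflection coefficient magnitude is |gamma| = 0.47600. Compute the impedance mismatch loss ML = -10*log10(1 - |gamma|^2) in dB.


ML = -10 * log10(1 - 0.47600^2) = -10 * log10(0.773424) = 1.116 dB

1.116 dB


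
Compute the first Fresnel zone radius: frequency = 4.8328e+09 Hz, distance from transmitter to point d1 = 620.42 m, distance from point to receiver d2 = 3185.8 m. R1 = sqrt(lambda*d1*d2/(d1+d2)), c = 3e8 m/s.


lambda = c / f = 3.0000e+08 / 4.8328e+09 = 0.06207582 m
R1 = sqrt(0.06207582 * 620.42 * 3185.8 / (620.42 + 3185.8)) = 5.678 m

5.678 m


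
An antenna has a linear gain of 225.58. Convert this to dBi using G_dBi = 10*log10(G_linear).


G_dBi = 10 * log10(225.58) = 23.53 dBi

23.53 dBi


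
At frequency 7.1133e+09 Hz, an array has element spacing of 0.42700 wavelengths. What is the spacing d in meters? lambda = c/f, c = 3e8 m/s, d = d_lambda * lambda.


lambda = c / f = 3.0000e+08 / 7.1133e+09 = 0.04217452 m
d = 0.42700 * 0.04217452 = 0.01801 m

0.01801 m


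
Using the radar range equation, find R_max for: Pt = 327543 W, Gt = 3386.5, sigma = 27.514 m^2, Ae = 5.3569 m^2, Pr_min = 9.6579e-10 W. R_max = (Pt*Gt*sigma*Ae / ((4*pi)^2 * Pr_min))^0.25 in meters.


R^4 = 327543*3386.5*27.514*5.3569 / ((4*pi)^2 * 9.6579e-10) = 1.071974e+18
R_max = 1.071974e+18^0.25 = 32177 m

32177 m


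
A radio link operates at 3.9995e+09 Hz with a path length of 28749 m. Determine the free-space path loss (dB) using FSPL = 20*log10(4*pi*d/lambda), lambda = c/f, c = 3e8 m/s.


lambda = c / f = 3.0000e+08 / 3.9995e+09 = 0.07500938 m
FSPL = 20 * log10(4*pi*28749/0.07500938) = 133.7 dB

133.7 dB


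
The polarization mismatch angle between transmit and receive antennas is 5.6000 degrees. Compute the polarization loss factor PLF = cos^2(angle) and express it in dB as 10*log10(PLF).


PLF_linear = cos^2(5.6000 deg) = 0.9904776
PLF_dB = 10 * log10(0.9904776) = -0.04155 dB

-0.04155 dB


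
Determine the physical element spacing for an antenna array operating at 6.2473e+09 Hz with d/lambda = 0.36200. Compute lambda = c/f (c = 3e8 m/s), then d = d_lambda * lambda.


lambda = c / f = 3.0000e+08 / 6.2473e+09 = 0.04802074 m
d = 0.36200 * 0.04802074 = 0.01738 m

0.01738 m


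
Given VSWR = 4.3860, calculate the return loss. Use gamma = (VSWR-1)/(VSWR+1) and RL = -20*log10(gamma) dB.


gamma = (4.3860 - 1) / (4.3860 + 1) = 0.6286669
RL = -20 * log10(0.6286669) = 4.032 dB

4.032 dB


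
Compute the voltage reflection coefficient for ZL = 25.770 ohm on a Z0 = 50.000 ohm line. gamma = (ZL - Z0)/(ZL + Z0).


gamma = (25.770 - 50.000) / (25.770 + 50.000) = -0.3198

-0.3198


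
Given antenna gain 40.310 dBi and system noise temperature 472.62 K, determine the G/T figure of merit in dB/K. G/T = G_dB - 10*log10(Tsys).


G/T = 40.310 - 10*log10(472.62) = 40.310 - 26.74512 = 13.56 dB/K

13.56 dB/K


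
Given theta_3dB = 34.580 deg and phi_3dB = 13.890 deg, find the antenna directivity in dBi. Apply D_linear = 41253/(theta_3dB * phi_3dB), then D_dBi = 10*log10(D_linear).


D_linear = 41253 / (34.580 * 13.890) = 85.88717
D_dBi = 10 * log10(85.88717) = 19.34 dBi

19.34 dBi


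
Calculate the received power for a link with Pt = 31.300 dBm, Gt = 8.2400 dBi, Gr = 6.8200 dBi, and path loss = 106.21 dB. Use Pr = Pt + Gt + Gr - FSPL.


Pr = 31.300 + 8.2400 + 6.8200 - 106.21 = -59.85 dBm

-59.85 dBm


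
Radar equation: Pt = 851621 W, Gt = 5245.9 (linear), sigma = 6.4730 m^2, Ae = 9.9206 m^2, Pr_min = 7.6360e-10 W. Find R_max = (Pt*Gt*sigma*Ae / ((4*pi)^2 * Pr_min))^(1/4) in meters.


R^4 = 851621*5245.9*6.4730*9.9206 / ((4*pi)^2 * 7.6360e-10) = 2.379163e+18
R_max = 2.379163e+18^0.25 = 39274 m

39274 m


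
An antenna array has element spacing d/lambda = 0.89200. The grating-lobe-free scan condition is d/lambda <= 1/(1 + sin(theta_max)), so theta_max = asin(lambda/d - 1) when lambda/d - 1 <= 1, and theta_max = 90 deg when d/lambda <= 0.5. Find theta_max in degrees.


lambda/d - 1 = 1/0.89200 - 1 = 0.1210762
theta_max = asin(0.1210762) = 6.954 deg

6.954 deg


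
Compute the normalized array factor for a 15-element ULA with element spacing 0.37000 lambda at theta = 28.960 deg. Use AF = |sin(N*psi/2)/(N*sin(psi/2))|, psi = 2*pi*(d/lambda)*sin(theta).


psi = 2*pi*0.37000*sin(28.960 deg) = 1.125655 rad
AF = |sin(15*1.125655/2) / (15*sin(1.125655/2))| = 0.1039

0.1039


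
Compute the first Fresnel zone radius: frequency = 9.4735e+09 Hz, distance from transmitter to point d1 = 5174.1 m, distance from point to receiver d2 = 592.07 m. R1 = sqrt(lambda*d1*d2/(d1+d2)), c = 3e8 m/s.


lambda = c / f = 3.0000e+08 / 9.4735e+09 = 0.03166728 m
R1 = sqrt(0.03166728 * 5174.1 * 592.07 / (5174.1 + 592.07)) = 4.102 m

4.102 m


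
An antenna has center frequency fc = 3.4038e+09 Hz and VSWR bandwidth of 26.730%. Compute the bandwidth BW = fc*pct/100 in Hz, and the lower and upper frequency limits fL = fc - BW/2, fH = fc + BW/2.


BW = 3.4038e+09 * 26.730/100 = 9.098357e+08 Hz
fL = 3.4038e+09 - 9.098357e+08/2 = 2.949e+09 Hz
fH = 3.4038e+09 + 9.098357e+08/2 = 3.859e+09 Hz

BW=9.098e+08 Hz, fL=2.949e+09 Hz, fH=3.859e+09 Hz


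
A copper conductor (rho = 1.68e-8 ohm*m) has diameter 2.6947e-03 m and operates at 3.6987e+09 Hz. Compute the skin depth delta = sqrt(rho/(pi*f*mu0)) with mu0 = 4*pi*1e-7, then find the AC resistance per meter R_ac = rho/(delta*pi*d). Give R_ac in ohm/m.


delta = sqrt(1.68e-8 / (pi * 3.6987e+09 * 4*pi*1e-7)) = 1.072631e-06 m
R_ac = 1.68e-8 / (1.072631e-06 * pi * 2.6947e-03) = 1.850 ohm/m

1.850 ohm/m


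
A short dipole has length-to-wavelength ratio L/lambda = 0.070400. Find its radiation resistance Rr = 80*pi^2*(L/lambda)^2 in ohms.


Rr = 80 * pi^2 * (0.070400)^2 = 80 * 9.869604 * 4.956160e-03 = 3.913 ohm

3.913 ohm


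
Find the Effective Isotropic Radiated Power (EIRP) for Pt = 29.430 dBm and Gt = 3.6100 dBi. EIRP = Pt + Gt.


EIRP = Pt + Gt = 29.430 + 3.6100 = 33.04 dBm

33.04 dBm


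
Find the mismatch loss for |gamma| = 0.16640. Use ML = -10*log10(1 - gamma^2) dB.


ML = -10 * log10(1 - 0.16640^2) = -10 * log10(0.97231104) = 0.1219 dB

0.1219 dB


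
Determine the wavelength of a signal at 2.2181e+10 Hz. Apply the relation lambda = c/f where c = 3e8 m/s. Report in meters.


lambda = c / f = 3.0000e+08 / 2.2181e+10 = 0.01353 m

0.01353 m


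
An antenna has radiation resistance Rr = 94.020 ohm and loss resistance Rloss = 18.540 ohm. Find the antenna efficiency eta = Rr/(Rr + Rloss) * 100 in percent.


eta = 94.020 / (94.020 + 18.540) * 100 = 83.53%

83.53%


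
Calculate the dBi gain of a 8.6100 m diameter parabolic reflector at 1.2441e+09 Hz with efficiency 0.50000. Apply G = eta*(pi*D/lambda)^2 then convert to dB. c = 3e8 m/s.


lambda = c / f = 3.0000e+08 / 1.2441e+09 = 0.2411382 m
G_linear = 0.50000 * (pi * 8.6100 / 0.2411382)^2 = 6291.353
G_dBi = 10 * log10(6291.353) = 37.99 dBi

37.99 dBi


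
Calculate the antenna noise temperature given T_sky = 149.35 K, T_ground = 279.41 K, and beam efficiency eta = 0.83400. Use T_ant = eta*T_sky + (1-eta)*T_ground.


T_ant = 0.83400 * 149.35 + (1 - 0.83400) * 279.41 = 170.9 K

170.9 K


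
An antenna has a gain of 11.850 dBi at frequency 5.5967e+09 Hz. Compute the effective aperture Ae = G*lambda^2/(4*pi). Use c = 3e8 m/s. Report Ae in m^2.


lambda = c / f = 3.0000e+08 / 5.5967e+09 = 0.05360302 m
G_linear = 10^(11.850/10) = 15.31087
Ae = G_linear * lambda^2 / (4*pi) = 15.31087 * 0.05360302^2 / (4*pi) = 3.501e-03 m^2

3.501e-03 m^2


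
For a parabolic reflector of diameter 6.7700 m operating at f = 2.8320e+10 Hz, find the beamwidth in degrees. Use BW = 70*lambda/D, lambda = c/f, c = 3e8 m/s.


lambda = c / f = 3.0000e+08 / 2.8320e+10 = 0.01059322 m
BW = 70 * 0.01059322 / 6.7700 = 0.1095 deg

0.1095 deg


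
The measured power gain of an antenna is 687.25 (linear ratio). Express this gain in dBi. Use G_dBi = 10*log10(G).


G_dBi = 10 * log10(687.25) = 28.37 dBi

28.37 dBi


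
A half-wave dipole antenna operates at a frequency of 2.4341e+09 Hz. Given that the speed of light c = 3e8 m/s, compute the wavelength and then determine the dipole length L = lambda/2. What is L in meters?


lambda = c / f = 3.0000e+08 / 2.4341e+09 = 0.1232488 m
L = lambda / 2 = 0.1232488 / 2 = 0.06162 m

0.06162 m


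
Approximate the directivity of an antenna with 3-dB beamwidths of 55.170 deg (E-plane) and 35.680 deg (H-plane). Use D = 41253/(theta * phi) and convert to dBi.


D_linear = 41253 / (55.170 * 35.680) = 20.95693
D_dBi = 10 * log10(20.95693) = 13.21 dBi

13.21 dBi


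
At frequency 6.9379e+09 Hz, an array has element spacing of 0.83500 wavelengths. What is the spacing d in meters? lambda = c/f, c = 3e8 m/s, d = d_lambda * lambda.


lambda = c / f = 3.0000e+08 / 6.9379e+09 = 0.04324075 m
d = 0.83500 * 0.04324075 = 0.03611 m

0.03611 m


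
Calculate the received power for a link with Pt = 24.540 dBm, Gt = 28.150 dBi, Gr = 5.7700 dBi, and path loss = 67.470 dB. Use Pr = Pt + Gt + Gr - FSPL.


Pr = 24.540 + 28.150 + 5.7700 - 67.470 = -9.01 dBm

-9.01 dBm


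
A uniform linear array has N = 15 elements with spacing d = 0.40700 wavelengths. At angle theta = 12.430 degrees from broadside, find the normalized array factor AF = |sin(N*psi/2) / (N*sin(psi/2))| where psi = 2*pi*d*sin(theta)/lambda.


psi = 2*pi*0.40700*sin(12.430 deg) = 0.5504410 rad
AF = |sin(15*0.5504410/2) / (15*sin(0.5504410/2))| = 0.2046

0.2046


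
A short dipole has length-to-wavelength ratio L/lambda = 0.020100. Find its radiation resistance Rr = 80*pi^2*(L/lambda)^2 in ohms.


Rr = 80 * pi^2 * (0.020100)^2 = 80 * 9.869604 * 4.040100e-04 = 0.3190 ohm

0.3190 ohm


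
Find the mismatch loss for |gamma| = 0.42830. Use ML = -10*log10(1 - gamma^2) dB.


ML = -10 * log10(1 - 0.42830^2) = -10 * log10(0.81655911) = 0.8801 dB

0.8801 dB


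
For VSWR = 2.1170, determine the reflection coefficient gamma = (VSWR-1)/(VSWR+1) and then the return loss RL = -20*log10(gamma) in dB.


gamma = (2.1170 - 1) / (2.1170 + 1) = 0.3583574
RL = -20 * log10(0.3583574) = 8.914 dB

8.914 dB


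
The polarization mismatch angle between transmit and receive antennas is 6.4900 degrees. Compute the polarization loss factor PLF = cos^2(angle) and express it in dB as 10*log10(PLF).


PLF_linear = cos^2(6.4900 deg) = 0.9872243
PLF_dB = 10 * log10(0.9872243) = -0.05584 dB

-0.05584 dB


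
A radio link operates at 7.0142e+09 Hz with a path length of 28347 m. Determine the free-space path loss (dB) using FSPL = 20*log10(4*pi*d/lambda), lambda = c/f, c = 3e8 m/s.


lambda = c / f = 3.0000e+08 / 7.0142e+09 = 0.04277038 m
FSPL = 20 * log10(4*pi*28347/0.04277038) = 138.4 dB

138.4 dB


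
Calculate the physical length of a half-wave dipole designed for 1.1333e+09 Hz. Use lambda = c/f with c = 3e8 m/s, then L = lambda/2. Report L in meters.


lambda = c / f = 3.0000e+08 / 1.1333e+09 = 0.2647137 m
L = lambda / 2 = 0.2647137 / 2 = 0.1324 m

0.1324 m


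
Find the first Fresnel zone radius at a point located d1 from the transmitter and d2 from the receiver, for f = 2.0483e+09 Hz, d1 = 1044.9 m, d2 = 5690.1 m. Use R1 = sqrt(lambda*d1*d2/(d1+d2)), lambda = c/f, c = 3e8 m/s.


lambda = c / f = 3.0000e+08 / 2.0483e+09 = 0.1464629 m
R1 = sqrt(0.1464629 * 1044.9 * 5690.1 / (1044.9 + 5690.1)) = 11.37 m

11.37 m


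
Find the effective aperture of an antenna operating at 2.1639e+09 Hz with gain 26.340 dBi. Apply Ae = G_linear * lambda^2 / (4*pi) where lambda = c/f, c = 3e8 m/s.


lambda = c / f = 3.0000e+08 / 2.1639e+09 = 0.1386386 m
G_linear = 10^(26.340/10) = 430.5266
Ae = G_linear * lambda^2 / (4*pi) = 430.5266 * 0.1386386^2 / (4*pi) = 0.6585 m^2

0.6585 m^2


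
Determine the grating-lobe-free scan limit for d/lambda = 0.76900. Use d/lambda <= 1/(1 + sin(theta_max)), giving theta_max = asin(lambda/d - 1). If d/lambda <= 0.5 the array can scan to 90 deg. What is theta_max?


lambda/d - 1 = 1/0.76900 - 1 = 0.3003901
theta_max = asin(0.3003901) = 17.48 deg

17.48 deg


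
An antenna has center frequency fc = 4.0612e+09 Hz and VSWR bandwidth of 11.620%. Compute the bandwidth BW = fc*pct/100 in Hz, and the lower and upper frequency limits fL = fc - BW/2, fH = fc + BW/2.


BW = 4.0612e+09 * 11.620/100 = 4.719114e+08 Hz
fL = 4.0612e+09 - 4.719114e+08/2 = 3.825e+09 Hz
fH = 4.0612e+09 + 4.719114e+08/2 = 4.297e+09 Hz

BW=4.719e+08 Hz, fL=3.825e+09 Hz, fH=4.297e+09 Hz


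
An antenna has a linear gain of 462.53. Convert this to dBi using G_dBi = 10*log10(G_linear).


G_dBi = 10 * log10(462.53) = 26.65 dBi

26.65 dBi


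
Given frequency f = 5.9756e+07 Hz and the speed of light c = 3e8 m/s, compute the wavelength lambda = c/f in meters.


lambda = c / f = 3.0000e+08 / 5.9756e+07 = 5.020 m

5.020 m


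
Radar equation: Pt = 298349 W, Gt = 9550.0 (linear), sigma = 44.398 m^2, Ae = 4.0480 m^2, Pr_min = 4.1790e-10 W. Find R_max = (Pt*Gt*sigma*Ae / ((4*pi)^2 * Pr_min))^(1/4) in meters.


R^4 = 298349*9550.0*44.398*4.0480 / ((4*pi)^2 * 4.1790e-10) = 7.759608e+18
R_max = 7.759608e+18^0.25 = 52779 m

52779 m


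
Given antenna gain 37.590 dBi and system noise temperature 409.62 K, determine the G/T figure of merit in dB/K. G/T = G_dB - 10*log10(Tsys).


G/T = 37.590 - 10*log10(409.62) = 37.590 - 26.12381 = 11.47 dB/K

11.47 dB/K


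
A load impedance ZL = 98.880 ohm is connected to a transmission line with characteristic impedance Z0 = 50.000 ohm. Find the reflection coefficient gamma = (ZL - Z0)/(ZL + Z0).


gamma = (98.880 - 50.000) / (98.880 + 50.000) = 0.3283

0.3283


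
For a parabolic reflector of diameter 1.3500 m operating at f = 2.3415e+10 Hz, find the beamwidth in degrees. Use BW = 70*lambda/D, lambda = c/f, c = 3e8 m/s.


lambda = c / f = 3.0000e+08 / 2.3415e+10 = 0.01281230 m
BW = 70 * 0.01281230 / 1.3500 = 0.6643 deg

0.6643 deg


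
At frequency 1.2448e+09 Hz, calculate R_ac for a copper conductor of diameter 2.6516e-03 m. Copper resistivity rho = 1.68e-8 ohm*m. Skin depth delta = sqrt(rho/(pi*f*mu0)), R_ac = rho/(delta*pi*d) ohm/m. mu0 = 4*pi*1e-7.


delta = sqrt(1.68e-8 / (pi * 1.2448e+09 * 4*pi*1e-7)) = 1.848949e-06 m
R_ac = 1.68e-8 / (1.848949e-06 * pi * 2.6516e-03) = 1.091 ohm/m

1.091 ohm/m


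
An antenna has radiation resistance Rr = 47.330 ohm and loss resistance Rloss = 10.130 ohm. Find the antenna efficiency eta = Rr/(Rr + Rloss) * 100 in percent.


eta = 47.330 / (47.330 + 10.130) * 100 = 82.37%

82.37%


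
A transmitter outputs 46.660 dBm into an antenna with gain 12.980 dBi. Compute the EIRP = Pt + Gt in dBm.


EIRP = Pt + Gt = 46.660 + 12.980 = 59.64 dBm

59.64 dBm


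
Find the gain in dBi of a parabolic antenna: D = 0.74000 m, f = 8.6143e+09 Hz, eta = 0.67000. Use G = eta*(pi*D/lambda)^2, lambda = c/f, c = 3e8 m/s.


lambda = c / f = 3.0000e+08 / 8.6143e+09 = 0.03482581 m
G_linear = 0.67000 * (pi * 0.74000 / 0.03482581)^2 = 2985.627
G_dBi = 10 * log10(2985.627) = 34.75 dBi

34.75 dBi


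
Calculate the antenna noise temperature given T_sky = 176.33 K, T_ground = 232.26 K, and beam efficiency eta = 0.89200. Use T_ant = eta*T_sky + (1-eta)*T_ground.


T_ant = 0.89200 * 176.33 + (1 - 0.89200) * 232.26 = 182.4 K

182.4 K


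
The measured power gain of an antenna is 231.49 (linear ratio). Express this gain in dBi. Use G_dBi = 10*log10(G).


G_dBi = 10 * log10(231.49) = 23.65 dBi

23.65 dBi


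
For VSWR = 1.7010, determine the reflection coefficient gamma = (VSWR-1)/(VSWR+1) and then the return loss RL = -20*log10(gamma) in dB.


gamma = (1.7010 - 1) / (1.7010 + 1) = 0.2595335
RL = -20 * log10(0.2595335) = 11.72 dB

11.72 dB


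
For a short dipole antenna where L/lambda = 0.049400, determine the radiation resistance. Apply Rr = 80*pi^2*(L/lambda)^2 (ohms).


Rr = 80 * pi^2 * (0.049400)^2 = 80 * 9.869604 * 2.440360e-03 = 1.927 ohm

1.927 ohm


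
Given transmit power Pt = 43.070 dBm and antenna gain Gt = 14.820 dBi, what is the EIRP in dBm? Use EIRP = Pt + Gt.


EIRP = Pt + Gt = 43.070 + 14.820 = 57.89 dBm

57.89 dBm


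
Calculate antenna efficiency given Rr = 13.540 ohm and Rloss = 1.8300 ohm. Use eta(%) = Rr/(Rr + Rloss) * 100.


eta = 13.540 / (13.540 + 1.8300) * 100 = 88.09%

88.09%


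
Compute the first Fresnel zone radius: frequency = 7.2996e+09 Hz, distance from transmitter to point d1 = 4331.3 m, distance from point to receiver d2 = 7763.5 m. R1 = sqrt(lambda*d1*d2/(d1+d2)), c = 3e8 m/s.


lambda = c / f = 3.0000e+08 / 7.2996e+09 = 0.04109814 m
R1 = sqrt(0.04109814 * 4331.3 * 7763.5 / (4331.3 + 7763.5)) = 10.69 m

10.69 m


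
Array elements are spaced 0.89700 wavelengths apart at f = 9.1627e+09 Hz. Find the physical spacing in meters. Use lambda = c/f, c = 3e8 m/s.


lambda = c / f = 3.0000e+08 / 9.1627e+09 = 0.03274144 m
d = 0.89700 * 0.03274144 = 0.02937 m

0.02937 m


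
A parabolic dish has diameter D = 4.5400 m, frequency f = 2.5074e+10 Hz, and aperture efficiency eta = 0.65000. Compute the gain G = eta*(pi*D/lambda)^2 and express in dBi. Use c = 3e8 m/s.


lambda = c / f = 3.0000e+08 / 2.5074e+10 = 0.01196458 m
G_linear = 0.65000 * (pi * 4.5400 / 0.01196458)^2 = 923697.8
G_dBi = 10 * log10(923697.8) = 59.66 dBi

59.66 dBi


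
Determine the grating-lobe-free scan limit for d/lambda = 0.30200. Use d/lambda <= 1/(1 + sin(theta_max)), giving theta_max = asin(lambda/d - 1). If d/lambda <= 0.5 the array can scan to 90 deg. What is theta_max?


lambda/d - 1 = 1/0.30200 - 1 = 2.311258 >= 1
d/lambda <= 0.5, so the array can scan to endfire without grating lobes: theta_max = 90 deg

90 deg


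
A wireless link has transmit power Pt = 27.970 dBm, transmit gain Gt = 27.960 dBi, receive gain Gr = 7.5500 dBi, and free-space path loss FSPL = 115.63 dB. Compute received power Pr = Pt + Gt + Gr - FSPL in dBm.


Pr = 27.970 + 27.960 + 7.5500 - 115.63 = -52.15 dBm

-52.15 dBm


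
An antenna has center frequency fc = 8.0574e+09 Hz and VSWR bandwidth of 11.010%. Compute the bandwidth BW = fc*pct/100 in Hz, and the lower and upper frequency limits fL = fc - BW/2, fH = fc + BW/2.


BW = 8.0574e+09 * 11.010/100 = 8.871197e+08 Hz
fL = 8.0574e+09 - 8.871197e+08/2 = 7.614e+09 Hz
fH = 8.0574e+09 + 8.871197e+08/2 = 8.501e+09 Hz

BW=8.871e+08 Hz, fL=7.614e+09 Hz, fH=8.501e+09 Hz


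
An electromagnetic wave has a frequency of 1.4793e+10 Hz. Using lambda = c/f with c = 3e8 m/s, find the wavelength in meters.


lambda = c / f = 3.0000e+08 / 1.4793e+10 = 0.02028 m

0.02028 m


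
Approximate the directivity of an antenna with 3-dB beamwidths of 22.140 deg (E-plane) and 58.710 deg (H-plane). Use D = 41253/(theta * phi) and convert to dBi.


D_linear = 41253 / (22.140 * 58.710) = 31.73700
D_dBi = 10 * log10(31.73700) = 15.02 dBi

15.02 dBi


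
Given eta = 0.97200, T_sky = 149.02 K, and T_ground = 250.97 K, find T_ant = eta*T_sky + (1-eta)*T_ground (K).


T_ant = 0.97200 * 149.02 + (1 - 0.97200) * 250.97 = 151.9 K

151.9 K


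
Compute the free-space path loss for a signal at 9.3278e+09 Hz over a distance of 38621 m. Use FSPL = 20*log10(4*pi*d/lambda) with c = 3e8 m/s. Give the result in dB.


lambda = c / f = 3.0000e+08 / 9.3278e+09 = 0.03216192 m
FSPL = 20 * log10(4*pi*38621/0.03216192) = 143.6 dB

143.6 dB


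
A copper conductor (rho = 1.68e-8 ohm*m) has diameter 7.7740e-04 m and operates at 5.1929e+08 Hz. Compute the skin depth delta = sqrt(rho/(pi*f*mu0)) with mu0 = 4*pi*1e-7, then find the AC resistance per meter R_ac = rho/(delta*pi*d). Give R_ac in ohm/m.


delta = sqrt(1.68e-8 / (pi * 5.1929e+08 * 4*pi*1e-7)) = 2.862660e-06 m
R_ac = 1.68e-8 / (2.862660e-06 * pi * 7.7740e-04) = 2.403 ohm/m

2.403 ohm/m


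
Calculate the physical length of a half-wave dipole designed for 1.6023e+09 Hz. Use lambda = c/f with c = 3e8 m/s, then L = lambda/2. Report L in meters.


lambda = c / f = 3.0000e+08 / 1.6023e+09 = 0.1872309 m
L = lambda / 2 = 0.1872309 / 2 = 0.09362 m

0.09362 m


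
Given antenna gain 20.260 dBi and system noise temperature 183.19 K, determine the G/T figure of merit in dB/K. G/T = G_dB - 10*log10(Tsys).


G/T = 20.260 - 10*log10(183.19) = 20.260 - 22.62902 = -2.369 dB/K

-2.369 dB/K


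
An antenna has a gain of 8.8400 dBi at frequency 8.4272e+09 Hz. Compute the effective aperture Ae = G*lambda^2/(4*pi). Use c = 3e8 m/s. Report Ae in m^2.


lambda = c / f = 3.0000e+08 / 8.4272e+09 = 0.03559901 m
G_linear = 10^(8.8400/10) = 7.655966
Ae = G_linear * lambda^2 / (4*pi) = 7.655966 * 0.03559901^2 / (4*pi) = 7.721e-04 m^2

7.721e-04 m^2


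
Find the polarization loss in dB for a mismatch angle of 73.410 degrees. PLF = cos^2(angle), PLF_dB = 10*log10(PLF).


PLF_linear = cos^2(73.410 deg) = 0.08152230
PLF_dB = 10 * log10(0.08152230) = -10.89 dB

-10.89 dB


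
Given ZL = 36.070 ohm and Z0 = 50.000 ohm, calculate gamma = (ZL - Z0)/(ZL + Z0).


gamma = (36.070 - 50.000) / (36.070 + 50.000) = -0.1618

-0.1618


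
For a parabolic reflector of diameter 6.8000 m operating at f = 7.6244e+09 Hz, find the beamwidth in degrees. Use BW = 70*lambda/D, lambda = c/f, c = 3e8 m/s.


lambda = c / f = 3.0000e+08 / 7.6244e+09 = 0.03934736 m
BW = 70 * 0.03934736 / 6.8000 = 0.4050 deg

0.4050 deg


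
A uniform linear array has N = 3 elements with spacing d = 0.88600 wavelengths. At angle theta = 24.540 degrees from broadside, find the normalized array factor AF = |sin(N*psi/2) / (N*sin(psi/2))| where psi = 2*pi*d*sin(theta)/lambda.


psi = 2*pi*0.88600*sin(24.540 deg) = 2.312093 rad
AF = |sin(3*2.312093/2) / (3*sin(2.312093/2))| = 0.1168

0.1168


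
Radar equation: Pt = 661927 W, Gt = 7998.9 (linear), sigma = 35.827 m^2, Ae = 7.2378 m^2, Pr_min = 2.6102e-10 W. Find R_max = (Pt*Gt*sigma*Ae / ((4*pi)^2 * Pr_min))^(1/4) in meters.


R^4 = 661927*7998.9*35.827*7.2378 / ((4*pi)^2 * 2.6102e-10) = 3.330917e+19
R_max = 3.330917e+19^0.25 = 75970 m

75970 m


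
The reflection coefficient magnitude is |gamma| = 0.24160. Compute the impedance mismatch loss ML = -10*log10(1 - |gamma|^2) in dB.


ML = -10 * log10(1 - 0.24160^2) = -10 * log10(0.94162944) = 0.2612 dB

0.2612 dB


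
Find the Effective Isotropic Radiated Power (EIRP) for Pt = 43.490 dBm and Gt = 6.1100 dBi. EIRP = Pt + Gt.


EIRP = Pt + Gt = 43.490 + 6.1100 = 49.60 dBm

49.60 dBm


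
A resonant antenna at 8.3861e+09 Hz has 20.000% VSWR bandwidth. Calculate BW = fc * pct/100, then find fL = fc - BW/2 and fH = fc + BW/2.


BW = 8.3861e+09 * 20.000/100 = 1.677220e+09 Hz
fL = 8.3861e+09 - 1.677220e+09/2 = 7.547e+09 Hz
fH = 8.3861e+09 + 1.677220e+09/2 = 9.225e+09 Hz

BW=1.677e+09 Hz, fL=7.547e+09 Hz, fH=9.225e+09 Hz


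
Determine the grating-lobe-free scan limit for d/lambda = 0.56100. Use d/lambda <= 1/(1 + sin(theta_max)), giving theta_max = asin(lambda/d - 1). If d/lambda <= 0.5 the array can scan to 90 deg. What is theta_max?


lambda/d - 1 = 1/0.56100 - 1 = 0.7825312
theta_max = asin(0.7825312) = 51.49 deg

51.49 deg


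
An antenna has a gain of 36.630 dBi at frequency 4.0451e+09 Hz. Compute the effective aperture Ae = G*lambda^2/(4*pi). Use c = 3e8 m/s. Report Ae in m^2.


lambda = c / f = 3.0000e+08 / 4.0451e+09 = 0.07416380 m
G_linear = 10^(36.630/10) = 4602.566
Ae = G_linear * lambda^2 / (4*pi) = 4602.566 * 0.07416380^2 / (4*pi) = 2.015 m^2

2.015 m^2


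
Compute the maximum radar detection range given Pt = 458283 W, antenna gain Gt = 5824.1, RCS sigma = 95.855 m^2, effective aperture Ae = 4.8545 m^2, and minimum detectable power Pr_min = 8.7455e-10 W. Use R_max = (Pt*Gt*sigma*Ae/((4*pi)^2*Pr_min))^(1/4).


R^4 = 458283*5824.1*95.855*4.8545 / ((4*pi)^2 * 8.7455e-10) = 8.993267e+18
R_max = 8.993267e+18^0.25 = 54762 m

54762 m


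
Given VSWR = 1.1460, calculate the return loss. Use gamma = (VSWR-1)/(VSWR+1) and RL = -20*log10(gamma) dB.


gamma = (1.1460 - 1) / (1.1460 + 1) = 0.06803355
RL = -20 * log10(0.06803355) = 23.35 dB

23.35 dB


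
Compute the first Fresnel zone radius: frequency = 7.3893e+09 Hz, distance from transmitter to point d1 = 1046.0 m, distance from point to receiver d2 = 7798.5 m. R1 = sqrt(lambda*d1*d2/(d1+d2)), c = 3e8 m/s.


lambda = c / f = 3.0000e+08 / 7.3893e+09 = 0.04059924 m
R1 = sqrt(0.04059924 * 1046.0 * 7798.5 / (1046.0 + 7798.5)) = 6.119 m

6.119 m


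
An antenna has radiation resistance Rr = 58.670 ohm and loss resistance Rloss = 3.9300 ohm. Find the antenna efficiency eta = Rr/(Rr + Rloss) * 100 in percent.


eta = 58.670 / (58.670 + 3.9300) * 100 = 93.72%

93.72%


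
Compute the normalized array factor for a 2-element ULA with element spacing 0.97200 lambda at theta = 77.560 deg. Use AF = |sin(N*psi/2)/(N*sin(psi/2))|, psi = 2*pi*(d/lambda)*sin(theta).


psi = 2*pi*0.97200*sin(77.560 deg) = 5.963871 rad
AF = |sin(2*5.963871/2) / (2*sin(5.963871/2))| = 0.9873

0.9873


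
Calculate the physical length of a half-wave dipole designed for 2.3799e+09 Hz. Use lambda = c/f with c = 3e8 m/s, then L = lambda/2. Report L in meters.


lambda = c / f = 3.0000e+08 / 2.3799e+09 = 0.1260557 m
L = lambda / 2 = 0.1260557 / 2 = 0.06303 m

0.06303 m


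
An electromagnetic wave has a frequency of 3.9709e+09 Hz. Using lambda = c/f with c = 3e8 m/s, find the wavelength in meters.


lambda = c / f = 3.0000e+08 / 3.9709e+09 = 0.07555 m

0.07555 m


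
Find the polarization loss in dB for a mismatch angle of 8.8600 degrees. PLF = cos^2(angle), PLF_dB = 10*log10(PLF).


PLF_linear = cos^2(8.8600 deg) = 0.9762776
PLF_dB = 10 * log10(0.9762776) = -0.1043 dB

-0.1043 dB


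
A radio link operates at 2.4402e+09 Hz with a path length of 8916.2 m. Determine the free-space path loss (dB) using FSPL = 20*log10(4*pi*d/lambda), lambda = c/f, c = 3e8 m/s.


lambda = c / f = 3.0000e+08 / 2.4402e+09 = 0.1229407 m
FSPL = 20 * log10(4*pi*8916.2/0.1229407) = 119.2 dB

119.2 dB


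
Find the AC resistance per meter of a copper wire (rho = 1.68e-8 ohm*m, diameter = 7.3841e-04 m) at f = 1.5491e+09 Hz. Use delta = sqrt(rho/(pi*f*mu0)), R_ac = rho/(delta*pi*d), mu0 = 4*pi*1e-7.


delta = sqrt(1.68e-8 / (pi * 1.5491e+09 * 4*pi*1e-7)) = 1.657429e-06 m
R_ac = 1.68e-8 / (1.657429e-06 * pi * 7.3841e-04) = 4.369 ohm/m

4.369 ohm/m


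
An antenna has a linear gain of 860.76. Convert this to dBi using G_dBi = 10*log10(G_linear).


G_dBi = 10 * log10(860.76) = 29.35 dBi

29.35 dBi


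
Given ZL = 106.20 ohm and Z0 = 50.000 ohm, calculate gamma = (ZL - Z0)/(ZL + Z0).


gamma = (106.20 - 50.000) / (106.20 + 50.000) = 0.3598

0.3598


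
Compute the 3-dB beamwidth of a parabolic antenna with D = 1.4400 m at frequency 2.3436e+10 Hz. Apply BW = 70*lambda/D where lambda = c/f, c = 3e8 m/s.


lambda = c / f = 3.0000e+08 / 2.3436e+10 = 0.01280082 m
BW = 70 * 0.01280082 / 1.4400 = 0.6223 deg

0.6223 deg


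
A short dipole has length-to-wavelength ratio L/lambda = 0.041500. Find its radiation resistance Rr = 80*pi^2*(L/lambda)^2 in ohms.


Rr = 80 * pi^2 * (0.041500)^2 = 80 * 9.869604 * 1.722250e-03 = 1.360 ohm

1.360 ohm


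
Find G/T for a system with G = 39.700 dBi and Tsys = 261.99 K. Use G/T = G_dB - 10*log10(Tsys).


G/T = 39.700 - 10*log10(261.99) = 39.700 - 24.18285 = 15.52 dB/K

15.52 dB/K


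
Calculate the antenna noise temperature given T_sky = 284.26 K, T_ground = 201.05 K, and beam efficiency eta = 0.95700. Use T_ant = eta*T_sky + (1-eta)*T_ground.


T_ant = 0.95700 * 284.26 + (1 - 0.95700) * 201.05 = 280.7 K

280.7 K


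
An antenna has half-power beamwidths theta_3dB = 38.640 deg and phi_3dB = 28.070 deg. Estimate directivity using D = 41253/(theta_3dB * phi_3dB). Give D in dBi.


D_linear = 41253 / (38.640 * 28.070) = 38.03435
D_dBi = 10 * log10(38.03435) = 15.80 dBi

15.80 dBi


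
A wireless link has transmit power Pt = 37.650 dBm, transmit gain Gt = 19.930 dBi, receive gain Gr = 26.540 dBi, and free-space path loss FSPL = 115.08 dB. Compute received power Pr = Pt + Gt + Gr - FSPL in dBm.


Pr = 37.650 + 19.930 + 26.540 - 115.08 = -30.96 dBm

-30.96 dBm


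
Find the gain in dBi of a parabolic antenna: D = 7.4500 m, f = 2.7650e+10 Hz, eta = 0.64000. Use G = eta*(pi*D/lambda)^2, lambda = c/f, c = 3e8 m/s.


lambda = c / f = 3.0000e+08 / 2.7650e+10 = 0.01084991 m
G_linear = 0.64000 * (pi * 7.4500 / 0.01084991)^2 = 2.978105e+06
G_dBi = 10 * log10(2.978105e+06) = 64.74 dBi

64.74 dBi


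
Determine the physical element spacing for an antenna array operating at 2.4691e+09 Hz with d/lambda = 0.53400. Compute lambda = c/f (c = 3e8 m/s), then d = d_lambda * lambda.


lambda = c / f = 3.0000e+08 / 2.4691e+09 = 0.1215018 m
d = 0.53400 * 0.1215018 = 0.06488 m

0.06488 m


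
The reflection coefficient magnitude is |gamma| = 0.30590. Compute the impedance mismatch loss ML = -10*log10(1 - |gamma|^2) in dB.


ML = -10 * log10(1 - 0.30590^2) = -10 * log10(0.90642519) = 0.4267 dB

0.4267 dB


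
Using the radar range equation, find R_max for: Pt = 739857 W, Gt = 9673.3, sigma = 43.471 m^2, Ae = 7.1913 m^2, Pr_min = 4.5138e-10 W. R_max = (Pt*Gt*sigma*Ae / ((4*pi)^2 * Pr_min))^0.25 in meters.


R^4 = 739857*9673.3*43.471*7.1913 / ((4*pi)^2 * 4.5138e-10) = 3.138827e+19
R_max = 3.138827e+19^0.25 = 74850 m

74850 m


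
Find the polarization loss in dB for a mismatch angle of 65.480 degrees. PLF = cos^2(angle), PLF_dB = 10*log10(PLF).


PLF_linear = cos^2(65.480 deg) = 0.1722340
PLF_dB = 10 * log10(0.1722340) = -7.639 dB

-7.639 dB


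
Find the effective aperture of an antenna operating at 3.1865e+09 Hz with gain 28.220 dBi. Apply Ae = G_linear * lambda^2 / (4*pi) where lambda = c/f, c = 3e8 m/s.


lambda = c / f = 3.0000e+08 / 3.1865e+09 = 0.09414718 m
G_linear = 10^(28.220/10) = 663.7431
Ae = G_linear * lambda^2 / (4*pi) = 663.7431 * 0.09414718^2 / (4*pi) = 0.4682 m^2

0.4682 m^2
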